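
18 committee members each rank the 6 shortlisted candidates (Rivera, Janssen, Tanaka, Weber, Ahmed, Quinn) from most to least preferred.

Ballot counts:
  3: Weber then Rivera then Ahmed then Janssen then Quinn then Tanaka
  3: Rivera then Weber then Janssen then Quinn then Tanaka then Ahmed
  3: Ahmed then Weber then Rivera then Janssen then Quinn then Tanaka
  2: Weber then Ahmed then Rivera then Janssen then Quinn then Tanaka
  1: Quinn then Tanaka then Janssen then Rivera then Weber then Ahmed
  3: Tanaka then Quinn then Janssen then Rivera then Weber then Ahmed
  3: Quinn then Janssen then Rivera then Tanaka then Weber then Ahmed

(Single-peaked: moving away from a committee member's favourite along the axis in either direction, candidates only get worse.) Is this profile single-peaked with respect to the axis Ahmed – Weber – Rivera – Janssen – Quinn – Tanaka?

Axis positions: Ahmed=1, Weber=2, Rivera=3, Janssen=4, Quinn=5, Tanaka=6.
Faction 1 (peak Weber at position 2): ranking walks positions 2-3-1-4-5-6, expanding outward from the peak — single-peaked.
Faction 2 (peak Rivera at position 3): ranking walks positions 3-2-4-5-6-1, expanding outward from the peak — single-peaked.
Faction 3 (peak Ahmed at position 1): ranking walks positions 1-2-3-4-5-6, expanding outward from the peak — single-peaked.
Faction 4 (peak Weber at position 2): ranking walks positions 2-1-3-4-5-6, expanding outward from the peak — single-peaked.
Faction 5 (peak Quinn at position 5): ranking walks positions 5-6-4-3-2-1, expanding outward from the peak — single-peaked.
Faction 6 (peak Tanaka at position 6): ranking walks positions 6-5-4-3-2-1, expanding outward from the peak — single-peaked.
Faction 7 (peak Quinn at position 5): ranking walks positions 5-4-3-6-2-1, expanding outward from the peak — single-peaked.
Every ranking is single-peaked on this axis.

yes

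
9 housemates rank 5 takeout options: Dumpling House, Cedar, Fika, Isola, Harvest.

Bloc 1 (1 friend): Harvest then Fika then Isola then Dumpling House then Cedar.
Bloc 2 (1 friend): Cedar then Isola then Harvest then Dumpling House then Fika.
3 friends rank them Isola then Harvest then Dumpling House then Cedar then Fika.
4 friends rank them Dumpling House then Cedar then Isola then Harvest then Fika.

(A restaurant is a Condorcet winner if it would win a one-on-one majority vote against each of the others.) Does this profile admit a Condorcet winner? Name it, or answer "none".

none

Pairwise majorities:
Dumpling House vs Cedar: Dumpling House preferred on 1+3+4 = 8 ballots; Dumpling House wins 8–1.
Dumpling House vs Fika: Dumpling House preferred on 1+3+4 = 8 ballots; Dumpling House wins 8–1.
Dumpling House vs Isola: Dumpling House is ranked higher on 4 ballots, Isola on 5. Isola wins 5–4.
Dumpling House vs Harvest: 4 to 5, Harvest.
Cedar vs Fika: Cedar is ranked higher on 1+3+4 = 8 ballots, Fika on 1. Cedar wins 8–1.
Cedar vs Isola: Cedar is ranked higher on 1+4 = 5 ballots, Isola on 4. Cedar wins 5–4.
Cedar vs Harvest: Cedar is ranked higher on 1+4 = 5 ballots, Harvest on 4. Cedar wins 5–4.
Fika vs Isola: 1 to 8, Isola.
Fika vs Harvest: 0 to 9, Harvest.
Isola vs Harvest: Isola is ranked higher on 1+3+4 = 8 ballots, Harvest on 1. Isola wins 8–1.
Each restaurant drops at least one matchup (Dumpling House loses to Isola; Cedar loses to Dumpling House; Fika loses to Dumpling House; Isola loses to Cedar; Harvest loses to Cedar); the cycle Dumpling House → Cedar → Isola → Dumpling House rules out a Condorcet winner.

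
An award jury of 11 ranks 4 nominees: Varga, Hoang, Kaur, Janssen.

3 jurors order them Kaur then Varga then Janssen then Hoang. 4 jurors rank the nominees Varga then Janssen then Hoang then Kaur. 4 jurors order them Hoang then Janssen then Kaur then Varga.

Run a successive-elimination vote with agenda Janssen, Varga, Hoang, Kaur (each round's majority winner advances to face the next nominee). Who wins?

Kaur

Round 1: Janssen vs Varga — 4–7, Varga advances.
Round 2: Varga vs Hoang — 7–4, Varga advances.
Round 3: Varga vs Kaur — 4–7, Kaur advances.
Kaur survives the agenda.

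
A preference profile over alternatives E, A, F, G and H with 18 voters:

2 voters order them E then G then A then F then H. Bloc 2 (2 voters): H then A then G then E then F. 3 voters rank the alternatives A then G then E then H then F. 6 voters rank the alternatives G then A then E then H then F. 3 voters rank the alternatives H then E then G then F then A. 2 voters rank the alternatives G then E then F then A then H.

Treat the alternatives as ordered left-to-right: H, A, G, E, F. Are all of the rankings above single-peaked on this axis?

Axis positions: H=1, A=2, G=3, E=4, F=5.
Bloc 1 (peak E at position 4): ranking walks positions 4-3-2-5-1, expanding outward from the peak — single-peaked.
Bloc 2 (peak H at position 1): ranking walks positions 1-2-3-4-5, expanding outward from the peak — single-peaked.
Bloc 3 (peak A at position 2): ranking walks positions 2-3-4-1-5, expanding outward from the peak — single-peaked.
Bloc 4 (peak G at position 3): ranking walks positions 3-2-4-1-5, expanding outward from the peak — single-peaked.
Bloc 5: ranking walks positions 1-4-3-5-2; E is ranked above A even though A lies between E and the peak H on the axis — preferences dip and rise again. Not single-peaked.
Bloc 6 (peak G at position 3): ranking walks positions 3-4-5-2-1, expanding outward from the peak — single-peaked.
Bloc 5 violates single-peakedness, so the profile is not single-peaked on this axis.

no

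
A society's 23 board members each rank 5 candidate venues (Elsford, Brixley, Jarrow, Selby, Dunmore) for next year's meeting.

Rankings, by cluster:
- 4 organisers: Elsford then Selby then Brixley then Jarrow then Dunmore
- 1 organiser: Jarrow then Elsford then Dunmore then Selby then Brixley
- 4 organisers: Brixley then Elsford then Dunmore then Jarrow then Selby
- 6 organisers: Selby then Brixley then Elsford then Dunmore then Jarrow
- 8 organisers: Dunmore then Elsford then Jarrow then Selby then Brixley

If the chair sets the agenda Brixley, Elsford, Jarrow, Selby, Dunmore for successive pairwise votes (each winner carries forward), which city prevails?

Round 1: Brixley vs Elsford — 10–13, Elsford advances.
Round 2: Elsford vs Jarrow — 22–1, Elsford advances.
Round 3: Elsford vs Selby — 17–6, Elsford advances.
Round 4: Elsford vs Dunmore — 15–8, Elsford advances.
The agenda winner is Elsford.

Elsford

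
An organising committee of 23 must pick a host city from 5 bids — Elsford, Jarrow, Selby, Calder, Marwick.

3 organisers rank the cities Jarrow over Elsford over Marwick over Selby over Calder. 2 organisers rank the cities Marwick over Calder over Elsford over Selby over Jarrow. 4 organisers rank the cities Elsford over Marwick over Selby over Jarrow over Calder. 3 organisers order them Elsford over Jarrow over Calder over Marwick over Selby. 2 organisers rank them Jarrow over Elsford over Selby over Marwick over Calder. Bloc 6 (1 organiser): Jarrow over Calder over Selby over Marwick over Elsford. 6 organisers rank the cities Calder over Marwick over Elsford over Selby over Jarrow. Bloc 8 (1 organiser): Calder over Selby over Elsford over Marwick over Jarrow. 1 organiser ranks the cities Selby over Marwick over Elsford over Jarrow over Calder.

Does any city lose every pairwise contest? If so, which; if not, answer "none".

none

Head-to-head results (23 organisers):
Elsford vs Jarrow: Elsford wins 17–6.
Elsford vs Selby: Elsford is ranked higher on 3+2+4+3+2+6 = 20 ballots, Selby on 3. Elsford wins 20–3.
Elsford vs Calder: Elsford wins 13–10.
Elsford vs Marwick: 13 to 10, Elsford.
Jarrow vs Selby: Selby, 14–9.
Jarrow vs Calder: Jarrow, 14–9.
Jarrow vs Marwick: Jarrow preferred on 3+3+2+1 = 9 ballots; Marwick wins 14–9.
Selby vs Calder: Calder wins 13–10.
Selby vs Marwick: Marwick, 18–5.
Calder vs Marwick: 3+1+6+1 = 11 for Calder, 12 for Marwick — Marwick by 12–11.
Every city wins at least one matchup (Elsford beats Jarrow; Jarrow beats Calder; Selby beats Jarrow; Calder beats Selby; Marwick beats Jarrow), so there is no Condorcet loser.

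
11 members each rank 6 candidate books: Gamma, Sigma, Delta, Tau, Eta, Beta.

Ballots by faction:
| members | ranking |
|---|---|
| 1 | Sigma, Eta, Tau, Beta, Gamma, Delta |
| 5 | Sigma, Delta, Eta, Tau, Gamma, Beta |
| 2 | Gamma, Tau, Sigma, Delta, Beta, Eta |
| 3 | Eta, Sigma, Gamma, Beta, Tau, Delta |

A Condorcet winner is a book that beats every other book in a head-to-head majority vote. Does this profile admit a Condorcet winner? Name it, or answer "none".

Sigma

Head-to-head results (11 members):
Gamma vs Sigma: 2 for Gamma, 9 for Sigma — Sigma by 9–2.
Gamma vs Delta: 1+2+3 = 6 for Gamma, 5 for Delta — Gamma by 6–5.
Gamma vs Tau: Gamma preferred on 2+3 = 5 ballots; Tau wins 6–5.
Gamma vs Eta: Gamma preferred on 2 ballots; Eta wins 9–2.
Gamma vs Beta: Gamma preferred on 5+2+3 = 10 ballots; Gamma wins 10–1.
Sigma vs Delta: 1+5+2+3 = 11 for Sigma, 0 for Delta — Sigma by 11–0.
Sigma vs Tau: 9 to 2, Sigma.
Sigma vs Eta: 8 to 3, Sigma.
Sigma vs Beta: Sigma is ranked higher on 1+5+2+3 = 11 ballots, Beta on 0. Sigma wins 11–0.
Delta vs Tau: Delta is ranked higher on 5 ballots, Tau on 6. Tau wins 6–5.
Delta vs Eta: Delta is ranked higher on 5+2 = 7 ballots, Eta on 4. Delta wins 7–4.
Delta vs Beta: Delta is ranked higher on 5+2 = 7 ballots, Beta on 4. Delta wins 7–4.
Tau vs Eta: Tau preferred on 2 ballots; Eta wins 9–2.
Tau vs Beta: Tau is ranked higher on 1+5+2 = 8 ballots, Beta on 3. Tau wins 8–3.
Eta vs Beta: 1+5+3 = 9 for Eta, 2 for Beta — Eta by 9–2.
Sigma defeats every rival head-to-head and is the Condorcet winner.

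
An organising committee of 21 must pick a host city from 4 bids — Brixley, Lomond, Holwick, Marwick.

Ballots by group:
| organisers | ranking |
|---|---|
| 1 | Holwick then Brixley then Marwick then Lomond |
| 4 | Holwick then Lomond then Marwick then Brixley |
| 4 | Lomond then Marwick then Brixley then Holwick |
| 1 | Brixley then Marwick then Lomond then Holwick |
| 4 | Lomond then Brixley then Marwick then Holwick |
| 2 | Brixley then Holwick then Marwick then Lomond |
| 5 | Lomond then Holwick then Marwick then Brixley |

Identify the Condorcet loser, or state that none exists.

Pairwise majorities:
Brixley vs Lomond: 4 to 17, Lomond.
Brixley–Holwick: Brixley 11–10.
Brixley vs Marwick: 8 to 13, Marwick.
Lomond vs Holwick: 4+1+4+5 = 14 for Lomond, 7 for Holwick — Lomond by 14–7.
Lomond vs Marwick: Lomond preferred on 4+4+4+5 = 17 ballots; Lomond wins 17–4.
Holwick vs Marwick: Holwick wins 12–9.
Each city has at least one pairwise win (Brixley beats Holwick; Lomond beats Brixley; Holwick beats Marwick; Marwick beats Brixley) — no Condorcet loser.

none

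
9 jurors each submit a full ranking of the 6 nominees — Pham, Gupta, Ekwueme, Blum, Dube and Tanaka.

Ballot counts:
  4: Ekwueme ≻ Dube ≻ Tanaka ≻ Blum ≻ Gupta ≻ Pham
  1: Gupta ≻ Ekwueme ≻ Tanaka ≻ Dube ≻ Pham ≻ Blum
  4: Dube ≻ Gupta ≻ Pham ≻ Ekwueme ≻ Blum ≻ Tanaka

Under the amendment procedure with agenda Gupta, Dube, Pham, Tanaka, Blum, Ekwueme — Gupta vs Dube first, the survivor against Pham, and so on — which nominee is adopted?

Round 1: Gupta vs Dube — 1–8, Dube advances.
Round 2: Dube vs Pham — 9–0, Dube advances.
Round 3: Dube vs Tanaka — 8–1, Dube advances.
Round 4: Dube vs Blum — 9–0, Dube advances.
Round 5: Dube vs Ekwueme — 4–5, Ekwueme advances.
The agenda winner is Ekwueme.

Ekwueme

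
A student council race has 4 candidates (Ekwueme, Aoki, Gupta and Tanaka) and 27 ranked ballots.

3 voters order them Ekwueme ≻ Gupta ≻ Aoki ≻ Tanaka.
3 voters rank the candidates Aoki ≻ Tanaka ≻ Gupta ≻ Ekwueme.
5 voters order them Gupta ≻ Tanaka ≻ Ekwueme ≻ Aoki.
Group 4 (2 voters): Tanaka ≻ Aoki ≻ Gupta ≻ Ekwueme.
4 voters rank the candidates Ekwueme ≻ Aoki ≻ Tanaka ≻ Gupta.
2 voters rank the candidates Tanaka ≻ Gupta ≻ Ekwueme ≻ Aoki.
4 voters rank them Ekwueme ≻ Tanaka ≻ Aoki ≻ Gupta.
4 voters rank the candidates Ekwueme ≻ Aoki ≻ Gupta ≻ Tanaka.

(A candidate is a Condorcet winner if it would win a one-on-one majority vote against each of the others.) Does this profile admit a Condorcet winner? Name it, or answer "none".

Ekwueme

Check each pair by majority over 27 ballots:
Ekwueme vs Aoki: 22 to 5, Ekwueme.
Ekwueme vs Gupta: Ekwueme preferred on 3+4+4+4 = 15 ballots; Ekwueme wins 15–12.
Ekwueme vs Tanaka: Ekwueme preferred on 3+4+4+4 = 15 ballots; Ekwueme wins 15–12.
Aoki vs Gupta: 17 to 10, Aoki.
Aoki vs Tanaka: Aoki is ranked higher on 3+3+4+4 = 14 ballots, Tanaka on 13. Aoki wins 14–13.
Gupta vs Tanaka: Gupta preferred on 3+5+4 = 12 ballots; Tanaka wins 15–12.
Only Ekwueme has no losses; Ekwueme is the Condorcet winner.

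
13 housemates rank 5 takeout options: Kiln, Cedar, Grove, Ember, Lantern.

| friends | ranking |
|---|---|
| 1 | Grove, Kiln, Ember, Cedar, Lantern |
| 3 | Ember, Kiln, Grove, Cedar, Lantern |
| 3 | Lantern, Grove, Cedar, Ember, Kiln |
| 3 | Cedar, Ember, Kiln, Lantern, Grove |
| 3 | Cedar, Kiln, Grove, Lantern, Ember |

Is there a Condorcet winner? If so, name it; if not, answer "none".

none

Head-to-head results (13 friends):
Kiln vs Cedar: 4 to 9, Cedar.
Kiln vs Grove: 9 to 4, Kiln.
Kiln vs Ember: Kiln is ranked higher on 1+3 = 4 ballots, Ember on 9. Ember wins 9–4.
Kiln vs Lantern: 1+3+3+3 = 10 for Kiln, 3 for Lantern — Kiln by 10–3.
Cedar vs Grove: 3+3 = 6 for Cedar, 7 for Grove — Grove by 7–6.
Cedar vs Ember: 3+3+3 = 9 for Cedar, 4 for Ember — Cedar by 9–4.
Cedar vs Lantern: 10 to 3, Cedar.
Grove vs Ember: Grove preferred on 1+3+3 = 7 ballots; Grove wins 7–6.
Grove vs Lantern: 1+3+3 = 7 for Grove, 6 for Lantern — Grove by 7–6.
Ember vs Lantern: 1+3+3 = 7 for Ember, 6 for Lantern — Ember by 7–6.
Every restaurant loses at least once (Kiln loses to Cedar; Cedar loses to Grove; Grove loses to Kiln; Ember loses to Cedar; Lantern loses to Kiln). The majority relation contains the cycle Kiln > Grove > Cedar > Kiln, so there is no Condorcet winner.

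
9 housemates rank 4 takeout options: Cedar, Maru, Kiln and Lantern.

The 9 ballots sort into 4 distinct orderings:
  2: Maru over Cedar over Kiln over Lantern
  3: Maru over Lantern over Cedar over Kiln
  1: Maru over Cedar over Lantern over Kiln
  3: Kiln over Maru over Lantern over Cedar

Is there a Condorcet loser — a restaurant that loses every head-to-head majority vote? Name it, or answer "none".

Pairwise majorities:
Cedar vs Maru: Cedar preferred on 0 ballots; Maru wins 9–0.
Cedar–Kiln: Cedar 6–3.
Cedar vs Lantern: 2+1 = 3 for Cedar, 6 for Lantern — Lantern by 6–3.
Maru vs Kiln: Maru is ranked higher on 2+3+1 = 6 ballots, Kiln on 3. Maru wins 6–3.
Maru–Lantern: Maru 9–0.
Kiln vs Lantern: 5 to 4, Kiln.
No restaurant is winless: Cedar beats Kiln; Maru beats Cedar; Kiln beats Lantern; Lantern beats Cedar. There is no Condorcet loser.

none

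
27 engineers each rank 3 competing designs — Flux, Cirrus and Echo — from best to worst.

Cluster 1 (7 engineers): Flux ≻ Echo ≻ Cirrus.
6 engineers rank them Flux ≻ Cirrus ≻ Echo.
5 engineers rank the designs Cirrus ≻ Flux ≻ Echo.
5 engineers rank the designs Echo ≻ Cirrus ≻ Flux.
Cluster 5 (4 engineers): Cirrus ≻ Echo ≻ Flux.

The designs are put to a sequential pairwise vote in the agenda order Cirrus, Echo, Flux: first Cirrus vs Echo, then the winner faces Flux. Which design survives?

Round 1: Cirrus vs Echo — 15–12, Cirrus advances.
Round 2: Cirrus vs Flux — 14–13, Cirrus advances.
Cirrus survives the agenda.

Cirrus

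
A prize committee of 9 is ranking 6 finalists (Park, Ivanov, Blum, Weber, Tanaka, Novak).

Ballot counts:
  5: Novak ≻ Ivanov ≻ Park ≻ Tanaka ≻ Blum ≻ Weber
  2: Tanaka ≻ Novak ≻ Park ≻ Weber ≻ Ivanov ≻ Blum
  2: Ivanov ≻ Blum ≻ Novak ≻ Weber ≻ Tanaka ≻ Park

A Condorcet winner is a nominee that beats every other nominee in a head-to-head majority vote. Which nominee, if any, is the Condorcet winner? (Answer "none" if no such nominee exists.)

Novak

Pairwise majorities:
Park vs Ivanov: Park is ranked higher on 2 ballots, Ivanov on 7. Ivanov wins 7–2.
Park vs Blum: 7 to 2, Park.
Park vs Weber: Park preferred on 5+2 = 7 ballots; Park wins 7–2.
Park vs Tanaka: Park preferred on 5 ballots; Park wins 5–4.
Park vs Novak: Park is ranked higher on 0 ballots, Novak on 9. Novak wins 9–0.
Ivanov vs Blum: Ivanov preferred on 5+2+2 = 9 ballots; Ivanov wins 9–0.
Ivanov vs Weber: 7 to 2, Ivanov.
Ivanov vs Tanaka: Ivanov is ranked higher on 5+2 = 7 ballots, Tanaka on 2. Ivanov wins 7–2.
Ivanov vs Novak: Ivanov preferred on 2 ballots; Novak wins 7–2.
Blum vs Weber: Blum preferred on 5+2 = 7 ballots; Blum wins 7–2.
Blum vs Tanaka: Blum preferred on 2 ballots; Tanaka wins 7–2.
Blum vs Novak: 2 to 7, Novak.
Weber vs Tanaka: Weber is ranked higher on 2 ballots, Tanaka on 7. Tanaka wins 7–2.
Weber vs Novak: Weber is ranked higher on 0 ballots, Novak on 9. Novak wins 9–0.
Tanaka vs Novak: Tanaka is ranked higher on 2 ballots, Novak on 7. Novak wins 7–2.
Novak wins every pairwise contest, so Novak is the Condorcet winner.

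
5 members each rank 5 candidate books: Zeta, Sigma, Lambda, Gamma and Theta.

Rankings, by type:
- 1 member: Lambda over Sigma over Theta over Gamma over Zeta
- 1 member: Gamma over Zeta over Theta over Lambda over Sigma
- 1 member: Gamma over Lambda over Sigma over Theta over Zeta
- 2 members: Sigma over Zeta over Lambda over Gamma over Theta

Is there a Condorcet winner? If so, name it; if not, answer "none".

Head-to-head results (5 members):
Zeta vs Sigma: Sigma wins 4–1.
Zeta vs Lambda: Zeta wins 3–2.
Zeta vs Gamma: Gamma wins 3–2.
Zeta–Theta: Zeta 3–2.
Sigma vs Lambda: 2 to 3, Lambda.
Sigma vs Gamma: Sigma preferred on 1+2 = 3 ballots; Sigma wins 3–2.
Sigma vs Theta: Sigma, 4–1.
Lambda vs Gamma: Lambda wins 3–2.
Lambda vs Theta: Lambda wins 4–1.
Gamma vs Theta: Gamma is ranked higher on 1+1+2 = 4 ballots, Theta on 1. Gamma wins 4–1.
No book is unbeaten: Zeta loses to Sigma; Sigma loses to Lambda; Lambda loses to Zeta; Gamma loses to Sigma; Theta loses to Zeta. In particular Zeta beats Lambda beats Sigma beats Zeta is a majority cycle — no Condorcet winner exists.

none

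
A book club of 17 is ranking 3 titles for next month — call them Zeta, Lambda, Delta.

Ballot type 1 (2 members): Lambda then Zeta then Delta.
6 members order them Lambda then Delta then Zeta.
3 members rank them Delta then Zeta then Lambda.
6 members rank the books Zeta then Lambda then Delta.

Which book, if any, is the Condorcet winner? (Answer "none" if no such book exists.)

none

Head-to-head results (17 members):
Zeta vs Lambda: Zeta, 9–8.
Zeta–Delta: Delta 9–8.
Lambda vs Delta: Lambda, 14–3.
Each book drops at least one matchup (Zeta loses to Delta; Lambda loses to Zeta; Delta loses to Lambda); the cycle Zeta → Lambda → Delta → Zeta rules out a Condorcet winner.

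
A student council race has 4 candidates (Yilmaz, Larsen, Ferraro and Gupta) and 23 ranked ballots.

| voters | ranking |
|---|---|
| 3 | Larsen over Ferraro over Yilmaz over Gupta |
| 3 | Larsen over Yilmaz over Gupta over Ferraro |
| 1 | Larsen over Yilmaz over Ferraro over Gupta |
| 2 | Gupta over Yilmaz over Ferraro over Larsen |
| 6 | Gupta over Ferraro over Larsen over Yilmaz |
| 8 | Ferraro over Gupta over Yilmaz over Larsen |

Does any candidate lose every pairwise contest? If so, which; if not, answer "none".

Yilmaz

Pairwise majorities:
Yilmaz vs Larsen: 2+8 = 10 for Yilmaz, 13 for Larsen — Larsen by 13–10.
Yilmaz vs Ferraro: Ferraro wins 17–6.
Yilmaz vs Gupta: Gupta wins 16–7.
Larsen vs Ferraro: Larsen is ranked higher on 3+3+1 = 7 ballots, Ferraro on 16. Ferraro wins 16–7.
Larsen–Gupta: Gupta 16–7.
Ferraro vs Gupta: Ferraro, 12–11.
Only Yilmaz has no wins; Yilmaz is the Condorcet loser.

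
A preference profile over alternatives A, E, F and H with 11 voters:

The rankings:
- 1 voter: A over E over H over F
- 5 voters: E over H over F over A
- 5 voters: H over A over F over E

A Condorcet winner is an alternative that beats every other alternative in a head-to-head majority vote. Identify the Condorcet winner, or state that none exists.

none

Head-to-head results (11 voters):
A vs E: A wins 6–5.
A vs F: A is ranked higher on 1+5 = 6 ballots, F on 5. A wins 6–5.
A–H: H 10–1.
E vs F: E is ranked higher on 1+5 = 6 ballots, F on 5. E wins 6–5.
E vs H: E wins 6–5.
F–H: H 11–0.
Each alternative drops at least one matchup (A loses to H; E loses to A; F loses to A; H loses to E); the cycle A beats E beats H beats A rules out a Condorcet winner.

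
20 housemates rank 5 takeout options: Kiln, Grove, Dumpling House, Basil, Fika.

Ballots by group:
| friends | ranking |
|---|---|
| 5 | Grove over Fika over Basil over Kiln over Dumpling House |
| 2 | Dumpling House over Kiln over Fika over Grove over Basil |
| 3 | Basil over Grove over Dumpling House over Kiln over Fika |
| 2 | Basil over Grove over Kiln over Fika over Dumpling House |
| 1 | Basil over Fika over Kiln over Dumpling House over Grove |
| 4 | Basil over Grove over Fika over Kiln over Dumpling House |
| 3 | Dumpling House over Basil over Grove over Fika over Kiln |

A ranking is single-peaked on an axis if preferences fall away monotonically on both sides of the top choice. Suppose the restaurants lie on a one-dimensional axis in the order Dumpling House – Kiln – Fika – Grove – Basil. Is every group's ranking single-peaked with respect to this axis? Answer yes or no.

Axis positions: Dumpling House=1, Kiln=2, Fika=3, Grove=4, Basil=5.
Group 1 (peak Grove at position 4): ranking walks positions 4-3-5-2-1, expanding outward from the peak — single-peaked.
Group 2 (peak Dumpling House at position 1): ranking walks positions 1-2-3-4-5, expanding outward from the peak — single-peaked.
Group 3: ranking walks positions 5-4-1-2-3; Dumpling House is ranked above Fika even though Fika lies between Dumpling House and the peak Basil on the axis — preferences dip and rise again. Not single-peaked.
Group 4: ranking walks positions 5-4-2-3-1; Kiln is ranked above Fika even though Fika lies between Kiln and the peak Basil on the axis — preferences dip and rise again. Not single-peaked.
Group 5: ranking walks positions 5-3-2-1-4; Fika is ranked above Grove even though Grove lies between Fika and the peak Basil on the axis — preferences dip and rise again. Not single-peaked.
Group 6 (peak Basil at position 5): ranking walks positions 5-4-3-2-1, expanding outward from the peak — single-peaked.
Group 7: ranking walks positions 1-5-4-3-2; Basil is ranked above Kiln even though Kiln lies between Basil and the peak Dumpling House on the axis — preferences dip and rise again. Not single-peaked.
Group 3 violates single-peakedness, so the profile is not single-peaked on this axis.

no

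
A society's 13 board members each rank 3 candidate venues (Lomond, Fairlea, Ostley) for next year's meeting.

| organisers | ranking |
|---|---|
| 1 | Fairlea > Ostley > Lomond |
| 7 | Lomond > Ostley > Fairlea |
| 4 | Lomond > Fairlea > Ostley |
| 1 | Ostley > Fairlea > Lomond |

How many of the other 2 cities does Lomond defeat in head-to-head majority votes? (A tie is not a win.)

Lomond against each rival (13 organisers):
Lomond vs Fairlea: Lomond preferred on 7+4 = 11 ballots; Lomond wins 11–2.
Lomond vs Ostley: 11 to 2, Lomond.
Lomond beats Fairlea, Ostley — 2 pairwise wins.

2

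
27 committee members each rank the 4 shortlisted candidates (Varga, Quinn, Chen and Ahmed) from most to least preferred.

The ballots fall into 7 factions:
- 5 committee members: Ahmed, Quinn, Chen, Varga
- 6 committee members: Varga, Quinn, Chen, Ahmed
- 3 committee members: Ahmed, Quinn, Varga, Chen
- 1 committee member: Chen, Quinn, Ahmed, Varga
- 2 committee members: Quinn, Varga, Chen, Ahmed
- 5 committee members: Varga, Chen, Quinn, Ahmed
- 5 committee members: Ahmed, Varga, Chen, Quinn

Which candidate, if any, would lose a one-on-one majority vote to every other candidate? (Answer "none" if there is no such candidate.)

Head-to-head results (27 committee members):
Varga–Quinn: Varga 16–11.
Varga vs Chen: Varga wins 21–6.
Varga vs Ahmed: Ahmed, 14–13.
Quinn vs Chen: Quinn, 16–11.
Quinn vs Ahmed: Quinn preferred on 6+1+2+5 = 14 ballots; Quinn wins 14–13.
Chen vs Ahmed: Chen wins 14–13.
No candidate is winless: Varga beats Quinn; Quinn beats Chen; Chen beats Ahmed; Ahmed beats Varga. There is no Condorcet loser.

none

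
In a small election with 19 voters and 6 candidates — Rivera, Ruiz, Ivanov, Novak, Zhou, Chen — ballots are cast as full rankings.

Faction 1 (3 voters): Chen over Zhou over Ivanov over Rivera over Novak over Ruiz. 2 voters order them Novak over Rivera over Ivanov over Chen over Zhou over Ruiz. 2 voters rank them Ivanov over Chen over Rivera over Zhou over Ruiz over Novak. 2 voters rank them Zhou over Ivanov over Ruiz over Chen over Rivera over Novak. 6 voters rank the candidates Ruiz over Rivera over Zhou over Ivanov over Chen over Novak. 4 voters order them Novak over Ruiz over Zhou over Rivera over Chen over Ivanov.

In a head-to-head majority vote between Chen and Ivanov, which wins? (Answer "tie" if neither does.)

Ivanov

Ballots ranking Chen above Ivanov: 3 + 4 = 7.
Ballots ranking Ivanov above Chen: 19 − 7 = 12.
Ivanov wins the head-to-head 12–7.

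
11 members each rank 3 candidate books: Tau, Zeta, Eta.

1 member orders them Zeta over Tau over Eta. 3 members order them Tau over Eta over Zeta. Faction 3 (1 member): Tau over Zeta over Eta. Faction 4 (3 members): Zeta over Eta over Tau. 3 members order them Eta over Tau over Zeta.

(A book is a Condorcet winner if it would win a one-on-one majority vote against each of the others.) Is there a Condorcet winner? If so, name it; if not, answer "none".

Check each pair by majority over 11 ballots:
Tau vs Zeta: Tau is ranked higher on 3+1+3 = 7 ballots, Zeta on 4. Tau wins 7–4.
Tau vs Eta: 5 to 6, Eta.
Zeta vs Eta: 1+1+3 = 5 for Zeta, 6 for Eta — Eta by 6–5.
Eta defeats every rival head-to-head and is the Condorcet winner.

Eta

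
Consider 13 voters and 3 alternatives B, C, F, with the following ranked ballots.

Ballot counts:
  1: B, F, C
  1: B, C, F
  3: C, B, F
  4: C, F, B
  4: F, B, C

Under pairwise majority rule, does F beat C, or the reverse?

C

Ballots ranking F above C: 1 + 4 = 5.
Ballots ranking C above F: 13 − 5 = 8.
C wins the head-to-head 8–5.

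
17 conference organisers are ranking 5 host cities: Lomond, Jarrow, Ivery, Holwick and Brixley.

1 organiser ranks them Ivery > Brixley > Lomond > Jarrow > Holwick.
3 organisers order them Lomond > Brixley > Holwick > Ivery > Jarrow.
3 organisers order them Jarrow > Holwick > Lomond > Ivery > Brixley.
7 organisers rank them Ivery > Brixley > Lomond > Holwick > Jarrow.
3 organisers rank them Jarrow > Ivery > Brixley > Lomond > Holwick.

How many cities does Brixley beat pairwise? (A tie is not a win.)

3

Brixley against each rival (17 organisers):
Brixley vs Lomond: 1+7+3 = 11 for Brixley, 6 for Lomond — Brixley by 11–6.
Brixley vs Jarrow: 1+3+7 = 11 for Brixley, 6 for Jarrow — Brixley by 11–6.
Brixley vs Ivery: Ivery wins 14–3.
Brixley vs Holwick: Brixley, 14–3.
Brixley beats Lomond, Jarrow, Holwick; loses to Ivery — 3 pairwise wins.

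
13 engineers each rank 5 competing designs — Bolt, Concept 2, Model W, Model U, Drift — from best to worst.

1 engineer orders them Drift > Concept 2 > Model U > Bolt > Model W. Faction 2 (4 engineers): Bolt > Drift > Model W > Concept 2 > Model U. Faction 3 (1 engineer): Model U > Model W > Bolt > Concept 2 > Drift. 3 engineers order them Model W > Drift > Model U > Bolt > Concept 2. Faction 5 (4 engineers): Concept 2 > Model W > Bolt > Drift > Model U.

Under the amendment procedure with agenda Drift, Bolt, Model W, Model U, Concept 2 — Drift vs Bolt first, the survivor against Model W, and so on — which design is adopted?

Model W

Round 1: Drift vs Bolt — 4–9, Bolt advances.
Round 2: Bolt vs Model W — 5–8, Model W advances.
Round 3: Model W vs Model U — 11–2, Model W advances.
Round 4: Model W vs Concept 2 — 8–5, Model W advances.
The agenda winner is Model W.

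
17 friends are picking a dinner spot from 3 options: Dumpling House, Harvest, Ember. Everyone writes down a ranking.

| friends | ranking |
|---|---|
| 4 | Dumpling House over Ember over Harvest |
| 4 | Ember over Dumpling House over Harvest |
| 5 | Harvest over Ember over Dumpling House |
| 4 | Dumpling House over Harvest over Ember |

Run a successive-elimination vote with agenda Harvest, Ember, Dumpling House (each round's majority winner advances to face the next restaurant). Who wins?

Round 1: Harvest vs Ember — 9–8, Harvest advances.
Round 2: Harvest vs Dumpling House — 5–12, Dumpling House advances.
The agenda winner is Dumpling House.

Dumpling House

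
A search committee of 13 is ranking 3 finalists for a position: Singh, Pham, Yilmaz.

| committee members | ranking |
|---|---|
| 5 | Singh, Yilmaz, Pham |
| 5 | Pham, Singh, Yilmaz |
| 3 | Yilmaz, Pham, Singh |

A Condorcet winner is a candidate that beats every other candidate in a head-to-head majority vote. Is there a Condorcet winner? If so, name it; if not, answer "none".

Check each pair by majority over 13 ballots:
Singh vs Pham: Singh preferred on 5 ballots; Pham wins 8–5.
Singh vs Yilmaz: 5+5 = 10 for Singh, 3 for Yilmaz — Singh by 10–3.
Pham vs Yilmaz: 5 for Pham, 8 for Yilmaz — Yilmaz by 8–5.
Every candidate loses at least once (Singh loses to Pham; Pham loses to Yilmaz; Yilmaz loses to Singh). The majority relation contains the cycle Singh beats Yilmaz beats Pham beats Singh, so there is no Condorcet winner.

none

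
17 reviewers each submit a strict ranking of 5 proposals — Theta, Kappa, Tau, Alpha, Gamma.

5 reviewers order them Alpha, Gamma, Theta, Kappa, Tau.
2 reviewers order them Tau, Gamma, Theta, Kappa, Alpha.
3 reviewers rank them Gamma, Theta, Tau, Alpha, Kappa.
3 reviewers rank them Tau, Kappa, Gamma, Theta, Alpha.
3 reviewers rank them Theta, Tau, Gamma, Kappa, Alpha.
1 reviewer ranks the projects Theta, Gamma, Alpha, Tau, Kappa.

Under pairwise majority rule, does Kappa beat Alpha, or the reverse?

Ballots ranking Kappa above Alpha: 2 + 3 + 3 = 8.
Ballots ranking Alpha above Kappa: 17 − 8 = 9.
Alpha wins the head-to-head 9–8.

Alpha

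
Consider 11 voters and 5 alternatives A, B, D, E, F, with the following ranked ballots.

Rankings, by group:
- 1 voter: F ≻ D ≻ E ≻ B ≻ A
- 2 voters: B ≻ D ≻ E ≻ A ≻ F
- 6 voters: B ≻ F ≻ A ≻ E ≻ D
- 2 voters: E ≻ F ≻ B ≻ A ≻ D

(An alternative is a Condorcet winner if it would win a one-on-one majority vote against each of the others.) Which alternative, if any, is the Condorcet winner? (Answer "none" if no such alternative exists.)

B

Pairwise majorities:
A vs B: 0 to 11, B.
A vs D: 6+2 = 8 for A, 3 for D — A by 8–3.
A vs E: 6 to 5, A.
A vs F: 2 to 9, F.
B vs D: B preferred on 2+6+2 = 10 ballots; B wins 10–1.
B vs E: B is ranked higher on 2+6 = 8 ballots, E on 3. B wins 8–3.
B vs F: B preferred on 2+6 = 8 ballots; B wins 8–3.
D vs E: 1+2 = 3 for D, 8 for E — E by 8–3.
D vs F: 2 to 9, F.
E vs F: E preferred on 2+2 = 4 ballots; F wins 7–4.
B wins every pairwise contest, so B is the Condorcet winner.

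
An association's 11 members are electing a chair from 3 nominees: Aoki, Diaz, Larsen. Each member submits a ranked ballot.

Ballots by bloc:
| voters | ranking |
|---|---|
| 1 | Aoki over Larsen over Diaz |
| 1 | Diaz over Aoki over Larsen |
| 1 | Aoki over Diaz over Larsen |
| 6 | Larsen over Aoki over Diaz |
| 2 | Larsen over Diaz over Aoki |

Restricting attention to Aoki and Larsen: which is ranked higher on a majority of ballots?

Larsen

Ballots ranking Aoki above Larsen: 1 + 1 + 1 = 3.
Ballots ranking Larsen above Aoki: 11 − 3 = 8.
Larsen wins the head-to-head 8–3.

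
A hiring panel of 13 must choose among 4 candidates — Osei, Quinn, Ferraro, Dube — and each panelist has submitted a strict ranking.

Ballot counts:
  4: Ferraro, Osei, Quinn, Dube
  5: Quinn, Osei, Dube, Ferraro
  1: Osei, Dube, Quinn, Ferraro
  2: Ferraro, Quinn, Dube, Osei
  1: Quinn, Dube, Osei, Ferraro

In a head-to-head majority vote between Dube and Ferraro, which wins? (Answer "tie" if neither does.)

Ballots ranking Dube above Ferraro: 5 + 1 + 1 = 7.
Ballots ranking Ferraro above Dube: 13 − 7 = 6.
Dube wins the head-to-head 7–6.

Dube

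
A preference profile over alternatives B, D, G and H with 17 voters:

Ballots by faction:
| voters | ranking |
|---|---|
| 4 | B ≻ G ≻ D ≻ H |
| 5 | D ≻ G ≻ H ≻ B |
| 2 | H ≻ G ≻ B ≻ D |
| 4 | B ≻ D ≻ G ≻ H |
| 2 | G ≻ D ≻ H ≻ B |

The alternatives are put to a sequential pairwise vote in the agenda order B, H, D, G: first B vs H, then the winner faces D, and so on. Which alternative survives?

D

Round 1: B vs H — 8–9, H advances.
Round 2: H vs D — 2–15, D advances.
Round 3: D vs G — 9–8, D advances.
The agenda winner is D.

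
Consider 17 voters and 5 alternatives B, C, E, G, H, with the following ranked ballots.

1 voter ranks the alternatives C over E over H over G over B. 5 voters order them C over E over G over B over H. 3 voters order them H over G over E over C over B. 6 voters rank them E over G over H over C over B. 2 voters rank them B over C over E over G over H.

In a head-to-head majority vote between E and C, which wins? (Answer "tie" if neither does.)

E

Ballots ranking E above C: 3 + 6 = 9.
Ballots ranking C above E: 17 − 9 = 8.
E wins the head-to-head 9–8.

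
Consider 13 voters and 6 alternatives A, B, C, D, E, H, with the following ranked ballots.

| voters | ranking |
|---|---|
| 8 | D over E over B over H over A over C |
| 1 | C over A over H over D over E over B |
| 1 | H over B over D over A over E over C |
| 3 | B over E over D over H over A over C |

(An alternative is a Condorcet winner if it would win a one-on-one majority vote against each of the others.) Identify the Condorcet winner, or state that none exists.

D

Pairwise majorities:
A vs B: A preferred on 1 ballot; B wins 12–1.
A vs C: 12 to 1, A.
A vs D: 1 to 12, D.
A vs E: A preferred on 1+1 = 2 ballots; E wins 11–2.
A vs H: A is ranked higher on 1 ballot, H on 12. H wins 12–1.
B vs C: B preferred on 8+1+3 = 12 ballots; B wins 12–1.
B vs D: 1+3 = 4 for B, 9 for D — D by 9–4.
B vs E: 4 to 9, E.
B vs H: 8+3 = 11 for B, 2 for H — B by 11–2.
C vs D: C preferred on 1 ballot; D wins 12–1.
C vs E: 1 to 12, E.
C vs H: 1 to 12, H.
D vs E: D is ranked higher on 8+1+1 = 10 ballots, E on 3. D wins 10–3.
D vs H: 11 to 2, D.
E vs H: 11 to 2, E.
D wins every pairwise contest, so D is the Condorcet winner.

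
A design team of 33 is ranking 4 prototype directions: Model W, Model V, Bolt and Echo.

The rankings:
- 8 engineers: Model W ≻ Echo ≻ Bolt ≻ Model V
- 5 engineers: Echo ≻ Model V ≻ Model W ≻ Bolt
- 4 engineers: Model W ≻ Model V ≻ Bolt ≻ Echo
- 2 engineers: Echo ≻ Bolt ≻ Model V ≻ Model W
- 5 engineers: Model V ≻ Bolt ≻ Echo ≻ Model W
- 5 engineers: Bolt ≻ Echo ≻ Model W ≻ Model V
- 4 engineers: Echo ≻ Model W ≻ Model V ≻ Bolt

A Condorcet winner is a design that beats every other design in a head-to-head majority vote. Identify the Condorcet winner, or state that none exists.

Pairwise majorities:
Model W vs Model V: Model W is ranked higher on 8+4+5+4 = 21 ballots, Model V on 12. Model W wins 21–12.
Model W vs Bolt: 8+5+4+4 = 21 for Model W, 12 for Bolt — Model W by 21–12.
Model W vs Echo: 8+4 = 12 for Model W, 21 for Echo — Echo by 21–12.
Model V vs Bolt: Model V preferred on 5+4+5+4 = 18 ballots; Model V wins 18–15.
Model V vs Echo: 4+5 = 9 for Model V, 24 for Echo — Echo by 24–9.
Bolt vs Echo: 14 to 19, Echo.
Echo defeats every rival head-to-head and is the Condorcet winner.

Echo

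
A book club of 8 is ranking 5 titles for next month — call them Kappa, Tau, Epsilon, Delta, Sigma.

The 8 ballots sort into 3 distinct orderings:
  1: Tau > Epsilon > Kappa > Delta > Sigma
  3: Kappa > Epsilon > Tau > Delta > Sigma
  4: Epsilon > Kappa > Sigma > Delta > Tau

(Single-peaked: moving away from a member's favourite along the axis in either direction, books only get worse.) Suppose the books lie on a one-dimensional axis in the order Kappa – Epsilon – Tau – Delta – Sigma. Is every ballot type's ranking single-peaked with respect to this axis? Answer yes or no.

no

Axis positions: Kappa=1, Epsilon=2, Tau=3, Delta=4, Sigma=5.
Ballot type 1 (peak Tau at position 3): ranking walks positions 3-2-1-4-5, expanding outward from the peak — single-peaked.
Ballot type 2 (peak Kappa at position 1): ranking walks positions 1-2-3-4-5, expanding outward from the peak — single-peaked.
Ballot type 3: ranking walks positions 2-1-5-4-3; Sigma is ranked above Tau even though Tau lies between Sigma and the peak Epsilon on the axis — preferences dip and rise again. Not single-peaked.
Ballot type 3 violates single-peakedness, so the profile is not single-peaked on this axis.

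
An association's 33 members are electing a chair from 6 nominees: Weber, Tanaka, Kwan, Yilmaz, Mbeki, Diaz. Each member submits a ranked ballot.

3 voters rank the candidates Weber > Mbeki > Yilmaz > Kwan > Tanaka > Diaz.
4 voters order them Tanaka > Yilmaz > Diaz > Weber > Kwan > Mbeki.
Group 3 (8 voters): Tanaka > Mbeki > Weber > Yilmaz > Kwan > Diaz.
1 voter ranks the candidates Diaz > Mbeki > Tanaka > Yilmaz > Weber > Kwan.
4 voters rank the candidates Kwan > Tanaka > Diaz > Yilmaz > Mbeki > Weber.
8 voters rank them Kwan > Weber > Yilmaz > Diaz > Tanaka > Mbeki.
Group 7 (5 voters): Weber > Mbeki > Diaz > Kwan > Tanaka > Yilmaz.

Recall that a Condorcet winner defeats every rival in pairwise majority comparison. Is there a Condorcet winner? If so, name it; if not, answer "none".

none

Pairwise majorities:
Weber vs Tanaka: Tanaka wins 17–16.
Weber vs Kwan: Weber, 21–12.
Weber vs Yilmaz: Weber, 24–9.
Weber vs Mbeki: Weber, 20–13.
Weber–Diaz: Weber 24–9.
Tanaka vs Kwan: Tanaka is ranked higher on 4+8+1 = 13 ballots, Kwan on 20. Kwan wins 20–13.
Tanaka vs Yilmaz: Tanaka wins 22–11.
Tanaka vs Mbeki: Tanaka is ranked higher on 4+8+4+8 = 24 ballots, Mbeki on 9. Tanaka wins 24–9.
Tanaka vs Diaz: Tanaka wins 19–14.
Kwan vs Yilmaz: Kwan preferred on 4+8+5 = 17 ballots; Kwan wins 17–16.
Kwan vs Mbeki: Kwan is ranked higher on 4+4+8 = 16 ballots, Mbeki on 17. Mbeki wins 17–16.
Kwan vs Diaz: 23 to 10, Kwan.
Yilmaz vs Mbeki: Mbeki, 17–16.
Yilmaz vs Diaz: 23 to 10, Yilmaz.
Mbeki vs Diaz: 3+8+5 = 16 for Mbeki, 17 for Diaz — Diaz by 17–16.
Each candidate drops at least one matchup (Weber loses to Tanaka; Tanaka loses to Kwan; Kwan loses to Weber; Yilmaz loses to Weber; Mbeki loses to Weber; Diaz loses to Weber); the cycle Weber beats Kwan beats Tanaka beats Weber rules out a Condorcet winner.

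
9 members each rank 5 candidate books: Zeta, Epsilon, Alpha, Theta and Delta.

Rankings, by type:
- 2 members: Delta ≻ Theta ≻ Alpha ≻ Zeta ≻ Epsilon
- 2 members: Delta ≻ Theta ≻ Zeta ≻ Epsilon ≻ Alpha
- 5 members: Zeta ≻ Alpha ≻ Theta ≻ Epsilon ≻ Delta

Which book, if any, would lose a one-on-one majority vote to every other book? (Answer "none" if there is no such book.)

Pairwise majorities:
Zeta vs Epsilon: Zeta, 9–0.
Zeta vs Alpha: 7 to 2, Zeta.
Zeta vs Theta: 5 for Zeta, 4 for Theta — Zeta by 5–4.
Zeta vs Delta: 5 for Zeta, 4 for Delta — Zeta by 5–4.
Epsilon–Alpha: Alpha 7–2.
Epsilon vs Theta: Epsilon preferred on 0 ballots; Theta wins 9–0.
Epsilon vs Delta: Epsilon wins 5–4.
Alpha–Theta: Alpha 5–4.
Alpha vs Delta: Alpha wins 5–4.
Theta–Delta: Theta 5–4.
Only Delta has no wins; Delta is the Condorcet loser.

Delta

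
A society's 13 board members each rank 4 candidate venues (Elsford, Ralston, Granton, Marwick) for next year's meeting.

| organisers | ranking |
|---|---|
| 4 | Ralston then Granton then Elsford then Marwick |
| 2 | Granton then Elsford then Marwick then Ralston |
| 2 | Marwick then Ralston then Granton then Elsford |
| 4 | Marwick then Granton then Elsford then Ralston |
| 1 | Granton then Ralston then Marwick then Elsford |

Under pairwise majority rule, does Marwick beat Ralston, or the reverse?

Marwick

Ballots ranking Marwick above Ralston: 2 + 2 + 4 = 8.
Ballots ranking Ralston above Marwick: 13 − 8 = 5.
Marwick wins the head-to-head 8–5.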